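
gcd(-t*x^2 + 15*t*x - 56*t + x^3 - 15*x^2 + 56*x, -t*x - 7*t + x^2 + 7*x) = -t + x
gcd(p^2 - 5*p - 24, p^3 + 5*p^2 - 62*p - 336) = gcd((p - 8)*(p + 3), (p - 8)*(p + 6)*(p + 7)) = p - 8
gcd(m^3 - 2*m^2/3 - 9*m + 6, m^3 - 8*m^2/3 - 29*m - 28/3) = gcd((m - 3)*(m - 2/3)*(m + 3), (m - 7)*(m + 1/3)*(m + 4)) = 1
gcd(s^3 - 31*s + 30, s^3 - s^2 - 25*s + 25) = s^2 - 6*s + 5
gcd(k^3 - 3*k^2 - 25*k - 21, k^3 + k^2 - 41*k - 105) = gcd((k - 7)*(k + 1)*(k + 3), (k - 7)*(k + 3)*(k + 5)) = k^2 - 4*k - 21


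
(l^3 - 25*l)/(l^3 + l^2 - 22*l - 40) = l*(l + 5)/(l^2 + 6*l + 8)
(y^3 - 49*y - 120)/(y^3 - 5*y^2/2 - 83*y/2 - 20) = 2*(y + 3)/(2*y + 1)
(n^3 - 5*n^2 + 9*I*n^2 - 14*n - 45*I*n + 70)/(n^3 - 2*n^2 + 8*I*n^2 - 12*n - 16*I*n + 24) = (n^2 + n*(-5 + 7*I) - 35*I)/(n^2 + n*(-2 + 6*I) - 12*I)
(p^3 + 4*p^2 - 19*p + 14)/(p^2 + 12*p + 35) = (p^2 - 3*p + 2)/(p + 5)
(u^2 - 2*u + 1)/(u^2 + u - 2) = (u - 1)/(u + 2)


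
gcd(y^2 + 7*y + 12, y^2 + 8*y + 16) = y + 4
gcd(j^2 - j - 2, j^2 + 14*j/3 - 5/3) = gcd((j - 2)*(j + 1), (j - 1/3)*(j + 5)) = 1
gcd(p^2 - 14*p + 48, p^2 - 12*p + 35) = 1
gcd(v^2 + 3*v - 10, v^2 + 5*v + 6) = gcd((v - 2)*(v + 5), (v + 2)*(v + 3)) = 1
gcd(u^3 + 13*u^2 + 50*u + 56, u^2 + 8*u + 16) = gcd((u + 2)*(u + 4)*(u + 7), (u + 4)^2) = u + 4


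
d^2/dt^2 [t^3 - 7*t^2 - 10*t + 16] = 6*t - 14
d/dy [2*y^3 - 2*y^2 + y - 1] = 6*y^2 - 4*y + 1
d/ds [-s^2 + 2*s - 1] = 2 - 2*s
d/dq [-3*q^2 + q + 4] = 1 - 6*q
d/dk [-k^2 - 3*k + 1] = -2*k - 3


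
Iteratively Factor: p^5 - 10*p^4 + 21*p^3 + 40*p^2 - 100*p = (p + 2)*(p^4 - 12*p^3 + 45*p^2 - 50*p) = (p - 5)*(p + 2)*(p^3 - 7*p^2 + 10*p) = (p - 5)^2*(p + 2)*(p^2 - 2*p) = p*(p - 5)^2*(p + 2)*(p - 2)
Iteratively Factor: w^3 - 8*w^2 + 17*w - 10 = (w - 2)*(w^2 - 6*w + 5) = (w - 2)*(w - 1)*(w - 5)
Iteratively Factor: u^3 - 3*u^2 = (u)*(u^2 - 3*u) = u^2*(u - 3)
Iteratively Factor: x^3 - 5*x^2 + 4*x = (x - 1)*(x^2 - 4*x) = x*(x - 1)*(x - 4)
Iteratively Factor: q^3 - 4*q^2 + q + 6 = (q - 3)*(q^2 - q - 2) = (q - 3)*(q - 2)*(q + 1)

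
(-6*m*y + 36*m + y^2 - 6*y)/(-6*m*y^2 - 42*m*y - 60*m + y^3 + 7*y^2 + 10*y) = (y - 6)/(y^2 + 7*y + 10)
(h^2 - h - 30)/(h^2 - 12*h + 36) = (h + 5)/(h - 6)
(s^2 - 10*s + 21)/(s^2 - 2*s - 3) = (s - 7)/(s + 1)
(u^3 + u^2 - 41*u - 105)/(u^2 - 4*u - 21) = u + 5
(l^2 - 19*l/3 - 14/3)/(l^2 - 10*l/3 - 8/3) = (l - 7)/(l - 4)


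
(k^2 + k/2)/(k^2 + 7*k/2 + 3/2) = k/(k + 3)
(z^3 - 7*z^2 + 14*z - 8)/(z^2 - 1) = (z^2 - 6*z + 8)/(z + 1)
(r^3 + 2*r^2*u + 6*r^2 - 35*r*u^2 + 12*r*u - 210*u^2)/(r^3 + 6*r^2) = 1 + 2*u/r - 35*u^2/r^2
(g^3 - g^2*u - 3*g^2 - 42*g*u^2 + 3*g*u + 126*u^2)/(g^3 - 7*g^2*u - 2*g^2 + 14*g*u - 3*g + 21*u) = (g + 6*u)/(g + 1)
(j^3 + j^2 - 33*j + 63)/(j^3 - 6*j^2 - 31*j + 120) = (j^2 + 4*j - 21)/(j^2 - 3*j - 40)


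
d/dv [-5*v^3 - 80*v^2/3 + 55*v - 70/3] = -15*v^2 - 160*v/3 + 55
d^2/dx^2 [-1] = 0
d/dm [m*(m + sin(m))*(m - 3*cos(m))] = m*(m + sin(m))*(3*sin(m) + 1) + m*(m - 3*cos(m))*(cos(m) + 1) + (m + sin(m))*(m - 3*cos(m))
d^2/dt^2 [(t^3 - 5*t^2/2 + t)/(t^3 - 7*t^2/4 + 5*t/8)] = -96/(64*t^3 - 240*t^2 + 300*t - 125)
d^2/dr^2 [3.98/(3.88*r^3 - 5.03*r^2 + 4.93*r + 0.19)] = ((40.0388 - 92.6544*r)*(3.88*r^3 - 5.03*r^2 + 4.93*r + 0.19) + 3.98*(11.64*r^2 - 10.06*r + 4.93)*(23.28*r^2 - 20.12*r + 9.86))/(3.88*r^3 - 5.03*r^2 + 4.93*r + 0.19)^3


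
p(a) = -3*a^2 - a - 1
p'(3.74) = -23.44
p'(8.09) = -49.54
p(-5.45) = -84.66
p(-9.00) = -235.00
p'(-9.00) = 53.00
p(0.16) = -1.24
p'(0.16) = -1.96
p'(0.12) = -1.72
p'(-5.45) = 31.70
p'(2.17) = -14.02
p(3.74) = -46.70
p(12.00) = -445.00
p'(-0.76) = 3.56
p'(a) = -6*a - 1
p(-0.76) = -1.97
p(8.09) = -205.43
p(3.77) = -47.41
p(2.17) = -17.30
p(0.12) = -1.16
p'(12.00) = -73.00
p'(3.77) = -23.62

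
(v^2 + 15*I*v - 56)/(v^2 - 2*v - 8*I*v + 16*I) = (v^2 + 15*I*v - 56)/(v^2 - 2*v - 8*I*v + 16*I)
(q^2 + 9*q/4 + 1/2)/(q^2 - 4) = (q + 1/4)/(q - 2)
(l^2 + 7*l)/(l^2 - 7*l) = (l + 7)/(l - 7)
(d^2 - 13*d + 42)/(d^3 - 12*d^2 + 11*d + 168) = (d - 6)/(d^2 - 5*d - 24)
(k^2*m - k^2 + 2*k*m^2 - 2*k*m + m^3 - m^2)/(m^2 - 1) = (k^2 + 2*k*m + m^2)/(m + 1)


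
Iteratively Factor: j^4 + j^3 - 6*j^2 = (j)*(j^3 + j^2 - 6*j) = j*(j + 3)*(j^2 - 2*j) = j*(j - 2)*(j + 3)*(j)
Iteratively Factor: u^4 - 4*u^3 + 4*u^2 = (u)*(u^3 - 4*u^2 + 4*u) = u*(u - 2)*(u^2 - 2*u) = u^2*(u - 2)*(u - 2)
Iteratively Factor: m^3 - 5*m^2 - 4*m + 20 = (m - 5)*(m^2 - 4) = (m - 5)*(m - 2)*(m + 2)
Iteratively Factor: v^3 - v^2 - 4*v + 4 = (v - 2)*(v^2 + v - 2) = (v - 2)*(v + 2)*(v - 1)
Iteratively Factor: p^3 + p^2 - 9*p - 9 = (p - 3)*(p^2 + 4*p + 3) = (p - 3)*(p + 3)*(p + 1)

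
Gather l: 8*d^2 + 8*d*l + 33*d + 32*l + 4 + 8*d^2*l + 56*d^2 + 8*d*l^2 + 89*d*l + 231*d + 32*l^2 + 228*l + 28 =64*d^2 + 264*d + l^2*(8*d + 32) + l*(8*d^2 + 97*d + 260) + 32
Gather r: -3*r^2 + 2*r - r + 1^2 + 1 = -3*r^2 + r + 2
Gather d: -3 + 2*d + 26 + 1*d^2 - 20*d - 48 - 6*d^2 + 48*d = -5*d^2 + 30*d - 25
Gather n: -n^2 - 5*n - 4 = -n^2 - 5*n - 4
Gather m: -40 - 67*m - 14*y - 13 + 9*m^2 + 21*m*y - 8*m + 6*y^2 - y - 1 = 9*m^2 + m*(21*y - 75) + 6*y^2 - 15*y - 54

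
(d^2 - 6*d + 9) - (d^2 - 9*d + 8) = 3*d + 1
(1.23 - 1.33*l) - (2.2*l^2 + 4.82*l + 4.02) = -2.2*l^2 - 6.15*l - 2.79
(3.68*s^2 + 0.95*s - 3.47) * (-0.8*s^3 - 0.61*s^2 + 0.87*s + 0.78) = -2.944*s^5 - 3.0048*s^4 + 5.3981*s^3 + 5.8136*s^2 - 2.2779*s - 2.7066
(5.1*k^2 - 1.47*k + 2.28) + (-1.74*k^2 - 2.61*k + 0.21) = 3.36*k^2 - 4.08*k + 2.49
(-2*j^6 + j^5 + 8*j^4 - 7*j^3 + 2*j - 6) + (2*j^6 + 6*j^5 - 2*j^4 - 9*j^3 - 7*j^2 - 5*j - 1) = 7*j^5 + 6*j^4 - 16*j^3 - 7*j^2 - 3*j - 7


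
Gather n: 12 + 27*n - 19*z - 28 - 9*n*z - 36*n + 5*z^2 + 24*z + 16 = n*(-9*z - 9) + 5*z^2 + 5*z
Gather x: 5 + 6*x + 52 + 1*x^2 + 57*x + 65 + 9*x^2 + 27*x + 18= 10*x^2 + 90*x + 140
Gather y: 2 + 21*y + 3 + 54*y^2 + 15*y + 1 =54*y^2 + 36*y + 6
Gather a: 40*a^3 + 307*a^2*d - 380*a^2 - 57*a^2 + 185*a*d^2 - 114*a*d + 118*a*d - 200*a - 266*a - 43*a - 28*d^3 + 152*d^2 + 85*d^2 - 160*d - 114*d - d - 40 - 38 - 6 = 40*a^3 + a^2*(307*d - 437) + a*(185*d^2 + 4*d - 509) - 28*d^3 + 237*d^2 - 275*d - 84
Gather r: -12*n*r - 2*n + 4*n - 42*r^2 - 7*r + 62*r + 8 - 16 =2*n - 42*r^2 + r*(55 - 12*n) - 8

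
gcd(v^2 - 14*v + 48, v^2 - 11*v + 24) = v - 8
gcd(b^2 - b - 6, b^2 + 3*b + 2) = b + 2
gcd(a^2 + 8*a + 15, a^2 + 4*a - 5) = a + 5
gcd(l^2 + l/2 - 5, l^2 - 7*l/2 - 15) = l + 5/2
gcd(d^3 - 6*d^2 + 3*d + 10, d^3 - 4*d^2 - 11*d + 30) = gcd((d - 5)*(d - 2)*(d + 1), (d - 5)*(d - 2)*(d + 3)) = d^2 - 7*d + 10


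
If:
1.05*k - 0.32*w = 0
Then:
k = 0.304761904761905*w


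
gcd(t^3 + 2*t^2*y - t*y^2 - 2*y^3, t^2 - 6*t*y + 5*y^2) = -t + y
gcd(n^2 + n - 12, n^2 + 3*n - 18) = n - 3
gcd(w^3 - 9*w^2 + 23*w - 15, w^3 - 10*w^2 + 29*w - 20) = w^2 - 6*w + 5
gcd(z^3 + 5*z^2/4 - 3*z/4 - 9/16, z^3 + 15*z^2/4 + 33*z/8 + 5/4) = z + 1/2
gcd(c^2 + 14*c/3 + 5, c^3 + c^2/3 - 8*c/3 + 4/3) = 1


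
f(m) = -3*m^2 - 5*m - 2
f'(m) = -6*m - 5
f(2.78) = -39.09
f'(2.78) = -21.68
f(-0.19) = -1.16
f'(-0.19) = -3.86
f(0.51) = -5.33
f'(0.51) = -8.06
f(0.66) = -6.61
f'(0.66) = -8.96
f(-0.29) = -0.80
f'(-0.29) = -3.26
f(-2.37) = -7.00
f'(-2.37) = 9.22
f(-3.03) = -14.39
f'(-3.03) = 13.18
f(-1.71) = -2.22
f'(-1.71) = 5.26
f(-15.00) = -602.00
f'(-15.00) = 85.00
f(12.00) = -494.00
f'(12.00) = -77.00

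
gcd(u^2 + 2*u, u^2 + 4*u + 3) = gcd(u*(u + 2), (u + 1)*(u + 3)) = 1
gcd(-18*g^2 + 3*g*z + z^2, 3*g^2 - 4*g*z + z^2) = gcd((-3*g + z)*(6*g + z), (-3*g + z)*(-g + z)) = -3*g + z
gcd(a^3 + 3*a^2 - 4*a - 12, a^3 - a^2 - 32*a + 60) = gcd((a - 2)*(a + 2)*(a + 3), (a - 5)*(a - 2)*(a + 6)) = a - 2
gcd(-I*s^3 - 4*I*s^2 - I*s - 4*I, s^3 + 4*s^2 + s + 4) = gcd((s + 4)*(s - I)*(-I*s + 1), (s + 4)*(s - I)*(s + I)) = s^3 + 4*s^2 + s + 4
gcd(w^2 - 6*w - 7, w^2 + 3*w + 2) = w + 1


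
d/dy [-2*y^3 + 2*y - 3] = 2 - 6*y^2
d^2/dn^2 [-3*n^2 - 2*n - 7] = -6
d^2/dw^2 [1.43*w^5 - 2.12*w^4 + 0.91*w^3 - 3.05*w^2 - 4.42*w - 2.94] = 28.6*w^3 - 25.44*w^2 + 5.46*w - 6.1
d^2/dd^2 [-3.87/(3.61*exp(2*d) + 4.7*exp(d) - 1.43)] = (-3.87*(7.22*exp(d) + 4.7)*(14.44*exp(d) + 9.4)*exp(d) + (55.8828*exp(d) + 18.189)*(3.61*exp(2*d) + 4.7*exp(d) - 1.43))*exp(d)/(3.61*exp(2*d) + 4.7*exp(d) - 1.43)^3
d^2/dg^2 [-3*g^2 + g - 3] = -6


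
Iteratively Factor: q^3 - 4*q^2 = (q)*(q^2 - 4*q) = q^2*(q - 4)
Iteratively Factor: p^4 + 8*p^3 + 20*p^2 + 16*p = (p)*(p^3 + 8*p^2 + 20*p + 16) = p*(p + 2)*(p^2 + 6*p + 8) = p*(p + 2)*(p + 4)*(p + 2)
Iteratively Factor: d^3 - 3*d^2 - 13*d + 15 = (d - 5)*(d^2 + 2*d - 3) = (d - 5)*(d - 1)*(d + 3)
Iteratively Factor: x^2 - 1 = (x - 1)*(x + 1)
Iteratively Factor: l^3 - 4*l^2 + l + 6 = (l - 2)*(l^2 - 2*l - 3) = (l - 3)*(l - 2)*(l + 1)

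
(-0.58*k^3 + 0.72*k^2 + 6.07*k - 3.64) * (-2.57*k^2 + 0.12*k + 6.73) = 1.4906*k^5 - 1.92*k^4 - 19.4169*k^3 + 14.9288*k^2 + 40.4143*k - 24.4972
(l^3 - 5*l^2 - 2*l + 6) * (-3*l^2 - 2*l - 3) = -3*l^5 + 13*l^4 + 13*l^3 + l^2 - 6*l - 18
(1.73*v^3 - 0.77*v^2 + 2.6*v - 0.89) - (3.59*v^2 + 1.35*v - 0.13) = 1.73*v^3 - 4.36*v^2 + 1.25*v - 0.76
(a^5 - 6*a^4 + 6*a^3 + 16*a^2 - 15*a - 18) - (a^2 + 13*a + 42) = a^5 - 6*a^4 + 6*a^3 + 15*a^2 - 28*a - 60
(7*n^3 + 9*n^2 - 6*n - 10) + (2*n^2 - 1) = 7*n^3 + 11*n^2 - 6*n - 11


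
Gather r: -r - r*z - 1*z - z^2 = r*(-z - 1) - z^2 - z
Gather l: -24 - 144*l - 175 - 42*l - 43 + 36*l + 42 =-150*l - 200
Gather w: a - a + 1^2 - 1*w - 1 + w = 0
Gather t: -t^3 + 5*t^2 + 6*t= -t^3 + 5*t^2 + 6*t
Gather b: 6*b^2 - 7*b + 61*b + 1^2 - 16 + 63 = 6*b^2 + 54*b + 48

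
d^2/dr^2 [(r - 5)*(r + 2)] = 2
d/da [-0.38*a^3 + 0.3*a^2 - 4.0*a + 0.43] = -1.14*a^2 + 0.6*a - 4.0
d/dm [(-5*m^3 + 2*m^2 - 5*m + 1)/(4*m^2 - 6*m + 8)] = (-10*m^4 + 30*m^3 - 56*m^2 + 12*m - 17)/(2*(4*m^4 - 12*m^3 + 25*m^2 - 24*m + 16))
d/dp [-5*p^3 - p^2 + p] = -15*p^2 - 2*p + 1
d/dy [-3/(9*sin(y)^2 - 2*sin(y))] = 6*(9/tan(y) - cos(y)/sin(y)^2)/(9*sin(y) - 2)^2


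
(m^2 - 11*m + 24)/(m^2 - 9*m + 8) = (m - 3)/(m - 1)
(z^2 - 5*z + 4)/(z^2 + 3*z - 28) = (z - 1)/(z + 7)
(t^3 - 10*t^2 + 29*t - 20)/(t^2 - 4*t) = t - 6 + 5/t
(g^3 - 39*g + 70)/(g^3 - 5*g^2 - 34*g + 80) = (g^2 + 2*g - 35)/(g^2 - 3*g - 40)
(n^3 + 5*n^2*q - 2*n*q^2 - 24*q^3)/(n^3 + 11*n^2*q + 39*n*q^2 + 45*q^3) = (n^2 + 2*n*q - 8*q^2)/(n^2 + 8*n*q + 15*q^2)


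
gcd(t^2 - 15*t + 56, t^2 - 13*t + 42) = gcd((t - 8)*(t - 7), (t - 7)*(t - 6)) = t - 7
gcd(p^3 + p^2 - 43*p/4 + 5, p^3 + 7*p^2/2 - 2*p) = p^2 + 7*p/2 - 2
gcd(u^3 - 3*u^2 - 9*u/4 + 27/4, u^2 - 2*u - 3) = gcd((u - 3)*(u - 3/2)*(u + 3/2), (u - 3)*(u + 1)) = u - 3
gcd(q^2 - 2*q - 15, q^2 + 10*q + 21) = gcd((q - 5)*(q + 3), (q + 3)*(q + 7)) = q + 3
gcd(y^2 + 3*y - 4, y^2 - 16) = y + 4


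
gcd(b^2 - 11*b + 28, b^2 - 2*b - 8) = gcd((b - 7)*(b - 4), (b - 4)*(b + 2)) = b - 4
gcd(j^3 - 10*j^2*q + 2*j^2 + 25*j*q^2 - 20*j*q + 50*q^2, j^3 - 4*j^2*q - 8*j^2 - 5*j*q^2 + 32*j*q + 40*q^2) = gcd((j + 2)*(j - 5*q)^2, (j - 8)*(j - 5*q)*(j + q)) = -j + 5*q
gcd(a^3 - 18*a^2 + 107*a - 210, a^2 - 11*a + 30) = a^2 - 11*a + 30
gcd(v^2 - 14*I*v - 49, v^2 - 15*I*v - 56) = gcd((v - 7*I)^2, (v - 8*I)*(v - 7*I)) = v - 7*I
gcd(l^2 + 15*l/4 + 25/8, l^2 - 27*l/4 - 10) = l + 5/4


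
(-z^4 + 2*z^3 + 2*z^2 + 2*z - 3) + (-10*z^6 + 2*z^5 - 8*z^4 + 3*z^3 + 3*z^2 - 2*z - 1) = -10*z^6 + 2*z^5 - 9*z^4 + 5*z^3 + 5*z^2 - 4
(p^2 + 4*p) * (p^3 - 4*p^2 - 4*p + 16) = p^5 - 20*p^3 + 64*p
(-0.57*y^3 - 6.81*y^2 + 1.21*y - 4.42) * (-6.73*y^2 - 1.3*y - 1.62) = 3.8361*y^5 + 46.5723*y^4 + 1.6331*y^3 + 39.2058*y^2 + 3.7858*y + 7.1604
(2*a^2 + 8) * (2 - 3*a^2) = -6*a^4 - 20*a^2 + 16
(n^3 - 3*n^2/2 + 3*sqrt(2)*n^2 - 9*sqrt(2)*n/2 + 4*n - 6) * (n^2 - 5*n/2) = n^5 - 4*n^4 + 3*sqrt(2)*n^4 - 12*sqrt(2)*n^3 + 31*n^3/4 - 16*n^2 + 45*sqrt(2)*n^2/4 + 15*n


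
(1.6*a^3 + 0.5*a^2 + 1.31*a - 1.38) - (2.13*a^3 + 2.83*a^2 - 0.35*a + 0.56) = -0.53*a^3 - 2.33*a^2 + 1.66*a - 1.94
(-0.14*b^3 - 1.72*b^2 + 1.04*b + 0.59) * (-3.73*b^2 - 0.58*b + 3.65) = 0.5222*b^5 + 6.4968*b^4 - 3.3926*b^3 - 9.0819*b^2 + 3.4538*b + 2.1535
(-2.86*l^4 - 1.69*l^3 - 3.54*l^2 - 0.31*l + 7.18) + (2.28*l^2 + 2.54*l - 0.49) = -2.86*l^4 - 1.69*l^3 - 1.26*l^2 + 2.23*l + 6.69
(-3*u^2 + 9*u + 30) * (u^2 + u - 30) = -3*u^4 + 6*u^3 + 129*u^2 - 240*u - 900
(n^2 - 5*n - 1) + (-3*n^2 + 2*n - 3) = -2*n^2 - 3*n - 4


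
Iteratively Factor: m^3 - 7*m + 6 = (m + 3)*(m^2 - 3*m + 2) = (m - 2)*(m + 3)*(m - 1)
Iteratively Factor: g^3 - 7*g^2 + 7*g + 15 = (g - 3)*(g^2 - 4*g - 5) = (g - 3)*(g + 1)*(g - 5)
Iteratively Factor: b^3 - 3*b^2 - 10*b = (b + 2)*(b^2 - 5*b) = b*(b + 2)*(b - 5)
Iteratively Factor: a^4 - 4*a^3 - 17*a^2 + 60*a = (a)*(a^3 - 4*a^2 - 17*a + 60) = a*(a - 5)*(a^2 + a - 12) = a*(a - 5)*(a + 4)*(a - 3)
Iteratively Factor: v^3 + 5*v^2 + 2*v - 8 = (v + 4)*(v^2 + v - 2) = (v + 2)*(v + 4)*(v - 1)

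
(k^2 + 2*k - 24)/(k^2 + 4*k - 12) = (k - 4)/(k - 2)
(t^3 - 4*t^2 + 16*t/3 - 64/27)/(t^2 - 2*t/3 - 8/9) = (9*t^2 - 24*t + 16)/(3*(3*t + 2))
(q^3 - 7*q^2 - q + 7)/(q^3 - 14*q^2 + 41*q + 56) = (q - 1)/(q - 8)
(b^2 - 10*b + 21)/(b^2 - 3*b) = (b - 7)/b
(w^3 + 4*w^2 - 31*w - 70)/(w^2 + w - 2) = (w^2 + 2*w - 35)/(w - 1)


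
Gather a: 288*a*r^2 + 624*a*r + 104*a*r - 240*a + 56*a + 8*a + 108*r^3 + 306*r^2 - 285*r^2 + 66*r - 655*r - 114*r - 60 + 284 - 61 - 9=a*(288*r^2 + 728*r - 176) + 108*r^3 + 21*r^2 - 703*r + 154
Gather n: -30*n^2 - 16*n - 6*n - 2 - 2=-30*n^2 - 22*n - 4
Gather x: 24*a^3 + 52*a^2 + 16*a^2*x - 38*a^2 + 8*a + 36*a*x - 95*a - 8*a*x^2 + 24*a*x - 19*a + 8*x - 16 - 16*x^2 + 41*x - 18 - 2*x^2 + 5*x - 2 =24*a^3 + 14*a^2 - 106*a + x^2*(-8*a - 18) + x*(16*a^2 + 60*a + 54) - 36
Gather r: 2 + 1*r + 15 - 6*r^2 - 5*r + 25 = -6*r^2 - 4*r + 42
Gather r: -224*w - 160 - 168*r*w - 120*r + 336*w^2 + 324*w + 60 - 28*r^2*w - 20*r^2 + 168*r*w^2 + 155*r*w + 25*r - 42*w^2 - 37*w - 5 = r^2*(-28*w - 20) + r*(168*w^2 - 13*w - 95) + 294*w^2 + 63*w - 105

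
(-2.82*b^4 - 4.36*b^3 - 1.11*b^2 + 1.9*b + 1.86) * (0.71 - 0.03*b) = 0.0846*b^5 - 1.8714*b^4 - 3.0623*b^3 - 0.8451*b^2 + 1.2932*b + 1.3206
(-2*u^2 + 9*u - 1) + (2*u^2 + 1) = 9*u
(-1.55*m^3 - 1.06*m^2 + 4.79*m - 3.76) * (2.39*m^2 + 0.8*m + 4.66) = -3.7045*m^5 - 3.7734*m^4 + 3.3771*m^3 - 10.094*m^2 + 19.3134*m - 17.5216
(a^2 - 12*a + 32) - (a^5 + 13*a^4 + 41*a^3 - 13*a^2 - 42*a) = -a^5 - 13*a^4 - 41*a^3 + 14*a^2 + 30*a + 32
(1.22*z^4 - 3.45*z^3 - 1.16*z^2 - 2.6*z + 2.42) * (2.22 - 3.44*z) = -4.1968*z^5 + 14.5764*z^4 - 3.6686*z^3 + 6.3688*z^2 - 14.0968*z + 5.3724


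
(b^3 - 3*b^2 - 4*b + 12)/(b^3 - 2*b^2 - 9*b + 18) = (b + 2)/(b + 3)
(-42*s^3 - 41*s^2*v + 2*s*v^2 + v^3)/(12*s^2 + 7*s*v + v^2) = (-42*s^3 - 41*s^2*v + 2*s*v^2 + v^3)/(12*s^2 + 7*s*v + v^2)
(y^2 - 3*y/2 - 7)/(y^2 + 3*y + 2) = (y - 7/2)/(y + 1)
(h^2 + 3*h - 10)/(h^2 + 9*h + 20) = (h - 2)/(h + 4)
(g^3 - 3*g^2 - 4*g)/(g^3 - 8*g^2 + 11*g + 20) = g/(g - 5)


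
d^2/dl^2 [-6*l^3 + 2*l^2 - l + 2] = 4 - 36*l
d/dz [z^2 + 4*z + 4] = 2*z + 4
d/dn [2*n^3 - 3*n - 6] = 6*n^2 - 3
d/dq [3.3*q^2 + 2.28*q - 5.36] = 6.6*q + 2.28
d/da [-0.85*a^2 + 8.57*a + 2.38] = 8.57 - 1.7*a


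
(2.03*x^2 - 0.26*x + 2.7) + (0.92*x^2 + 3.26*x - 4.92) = 2.95*x^2 + 3.0*x - 2.22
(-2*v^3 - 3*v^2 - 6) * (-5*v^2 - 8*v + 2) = 10*v^5 + 31*v^4 + 20*v^3 + 24*v^2 + 48*v - 12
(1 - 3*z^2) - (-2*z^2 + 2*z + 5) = -z^2 - 2*z - 4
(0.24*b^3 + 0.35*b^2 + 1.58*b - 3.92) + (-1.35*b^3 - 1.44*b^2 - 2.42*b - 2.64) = -1.11*b^3 - 1.09*b^2 - 0.84*b - 6.56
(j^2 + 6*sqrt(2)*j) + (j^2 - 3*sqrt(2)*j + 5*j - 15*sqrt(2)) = 2*j^2 + 3*sqrt(2)*j + 5*j - 15*sqrt(2)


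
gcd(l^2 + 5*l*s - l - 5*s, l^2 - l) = l - 1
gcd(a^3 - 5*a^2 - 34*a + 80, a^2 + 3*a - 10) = a^2 + 3*a - 10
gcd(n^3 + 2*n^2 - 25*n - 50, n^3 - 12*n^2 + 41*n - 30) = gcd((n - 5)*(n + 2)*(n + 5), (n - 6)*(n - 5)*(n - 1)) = n - 5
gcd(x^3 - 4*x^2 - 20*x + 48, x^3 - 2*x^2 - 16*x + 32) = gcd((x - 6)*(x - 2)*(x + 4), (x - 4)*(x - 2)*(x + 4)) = x^2 + 2*x - 8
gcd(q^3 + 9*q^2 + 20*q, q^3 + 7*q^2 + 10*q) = q^2 + 5*q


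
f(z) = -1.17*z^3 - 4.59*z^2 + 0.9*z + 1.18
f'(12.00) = -614.70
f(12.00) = -2670.74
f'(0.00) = 0.90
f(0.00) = 1.18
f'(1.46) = -19.98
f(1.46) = -10.93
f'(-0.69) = 5.56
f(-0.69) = -1.24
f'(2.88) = -54.65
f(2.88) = -62.25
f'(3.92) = -89.02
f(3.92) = -136.30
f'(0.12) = -0.25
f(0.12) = 1.22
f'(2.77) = -51.46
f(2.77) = -56.41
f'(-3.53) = -10.43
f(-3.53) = -7.73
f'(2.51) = -44.26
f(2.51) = -43.98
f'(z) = -3.51*z^2 - 9.18*z + 0.9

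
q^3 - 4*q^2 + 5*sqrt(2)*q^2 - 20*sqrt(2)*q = q*(q - 4)*(q + 5*sqrt(2))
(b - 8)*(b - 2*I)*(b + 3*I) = b^3 - 8*b^2 + I*b^2 + 6*b - 8*I*b - 48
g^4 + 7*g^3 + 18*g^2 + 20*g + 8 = (g + 1)*(g + 2)^3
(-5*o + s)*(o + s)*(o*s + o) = -5*o^3*s - 5*o^3 - 4*o^2*s^2 - 4*o^2*s + o*s^3 + o*s^2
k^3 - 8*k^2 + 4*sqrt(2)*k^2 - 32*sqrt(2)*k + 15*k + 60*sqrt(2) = (k - 5)*(k - 3)*(k + 4*sqrt(2))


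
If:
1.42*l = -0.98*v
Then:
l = -0.690140845070423*v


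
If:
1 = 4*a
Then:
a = 1/4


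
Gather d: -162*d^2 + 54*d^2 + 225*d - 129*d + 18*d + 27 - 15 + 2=-108*d^2 + 114*d + 14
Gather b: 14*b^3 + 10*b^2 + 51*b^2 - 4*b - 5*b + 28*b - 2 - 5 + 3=14*b^3 + 61*b^2 + 19*b - 4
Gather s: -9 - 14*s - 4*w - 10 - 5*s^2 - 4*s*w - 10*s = -5*s^2 + s*(-4*w - 24) - 4*w - 19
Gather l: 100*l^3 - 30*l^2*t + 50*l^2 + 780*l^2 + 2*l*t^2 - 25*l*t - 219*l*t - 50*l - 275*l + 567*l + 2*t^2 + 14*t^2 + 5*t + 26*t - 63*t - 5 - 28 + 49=100*l^3 + l^2*(830 - 30*t) + l*(2*t^2 - 244*t + 242) + 16*t^2 - 32*t + 16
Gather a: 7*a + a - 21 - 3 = 8*a - 24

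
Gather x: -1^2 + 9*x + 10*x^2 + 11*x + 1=10*x^2 + 20*x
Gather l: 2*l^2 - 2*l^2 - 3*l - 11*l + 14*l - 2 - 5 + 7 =0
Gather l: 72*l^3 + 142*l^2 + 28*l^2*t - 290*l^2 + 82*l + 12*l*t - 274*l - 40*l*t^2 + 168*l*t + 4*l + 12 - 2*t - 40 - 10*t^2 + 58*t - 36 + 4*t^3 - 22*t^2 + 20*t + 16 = 72*l^3 + l^2*(28*t - 148) + l*(-40*t^2 + 180*t - 188) + 4*t^3 - 32*t^2 + 76*t - 48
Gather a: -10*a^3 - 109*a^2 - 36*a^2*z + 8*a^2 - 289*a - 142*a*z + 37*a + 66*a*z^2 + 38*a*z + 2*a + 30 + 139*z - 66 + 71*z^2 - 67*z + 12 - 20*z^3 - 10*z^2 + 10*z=-10*a^3 + a^2*(-36*z - 101) + a*(66*z^2 - 104*z - 250) - 20*z^3 + 61*z^2 + 82*z - 24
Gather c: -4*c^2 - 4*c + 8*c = -4*c^2 + 4*c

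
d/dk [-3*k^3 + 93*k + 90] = 93 - 9*k^2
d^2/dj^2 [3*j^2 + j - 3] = 6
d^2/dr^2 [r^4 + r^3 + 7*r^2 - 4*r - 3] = 12*r^2 + 6*r + 14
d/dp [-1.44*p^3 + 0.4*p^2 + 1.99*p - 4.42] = -4.32*p^2 + 0.8*p + 1.99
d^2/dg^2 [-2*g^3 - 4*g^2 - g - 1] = -12*g - 8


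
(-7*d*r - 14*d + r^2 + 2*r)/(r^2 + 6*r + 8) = (-7*d + r)/(r + 4)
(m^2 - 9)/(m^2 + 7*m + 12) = (m - 3)/(m + 4)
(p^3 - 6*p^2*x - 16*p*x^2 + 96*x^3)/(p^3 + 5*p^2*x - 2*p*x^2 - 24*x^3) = (-p^2 + 10*p*x - 24*x^2)/(-p^2 - p*x + 6*x^2)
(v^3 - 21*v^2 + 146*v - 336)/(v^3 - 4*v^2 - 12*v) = (v^2 - 15*v + 56)/(v*(v + 2))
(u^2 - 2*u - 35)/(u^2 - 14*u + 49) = (u + 5)/(u - 7)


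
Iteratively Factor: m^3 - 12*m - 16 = (m + 2)*(m^2 - 2*m - 8) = (m - 4)*(m + 2)*(m + 2)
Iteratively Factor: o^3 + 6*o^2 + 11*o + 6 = (o + 3)*(o^2 + 3*o + 2) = (o + 1)*(o + 3)*(o + 2)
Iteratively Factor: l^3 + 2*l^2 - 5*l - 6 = (l - 2)*(l^2 + 4*l + 3) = (l - 2)*(l + 1)*(l + 3)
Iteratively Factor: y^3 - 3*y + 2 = (y + 2)*(y^2 - 2*y + 1) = (y - 1)*(y + 2)*(y - 1)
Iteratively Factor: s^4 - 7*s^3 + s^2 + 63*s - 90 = (s - 2)*(s^3 - 5*s^2 - 9*s + 45) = (s - 5)*(s - 2)*(s^2 - 9) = (s - 5)*(s - 2)*(s + 3)*(s - 3)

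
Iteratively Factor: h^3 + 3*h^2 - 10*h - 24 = (h - 3)*(h^2 + 6*h + 8) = (h - 3)*(h + 4)*(h + 2)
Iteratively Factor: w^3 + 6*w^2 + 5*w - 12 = (w + 3)*(w^2 + 3*w - 4) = (w + 3)*(w + 4)*(w - 1)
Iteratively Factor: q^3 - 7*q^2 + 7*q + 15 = (q - 3)*(q^2 - 4*q - 5) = (q - 5)*(q - 3)*(q + 1)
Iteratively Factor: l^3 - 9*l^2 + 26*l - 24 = (l - 4)*(l^2 - 5*l + 6) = (l - 4)*(l - 3)*(l - 2)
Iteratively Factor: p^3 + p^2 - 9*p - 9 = (p + 1)*(p^2 - 9) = (p + 1)*(p + 3)*(p - 3)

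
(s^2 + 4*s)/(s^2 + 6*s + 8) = s/(s + 2)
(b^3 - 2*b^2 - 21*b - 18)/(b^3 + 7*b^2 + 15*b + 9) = (b - 6)/(b + 3)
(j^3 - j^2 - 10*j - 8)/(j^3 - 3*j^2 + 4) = (j^2 - 2*j - 8)/(j^2 - 4*j + 4)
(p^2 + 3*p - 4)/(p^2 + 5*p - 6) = (p + 4)/(p + 6)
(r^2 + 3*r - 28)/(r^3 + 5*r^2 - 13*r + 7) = (r - 4)/(r^2 - 2*r + 1)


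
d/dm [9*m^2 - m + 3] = 18*m - 1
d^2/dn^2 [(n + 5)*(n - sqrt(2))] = 2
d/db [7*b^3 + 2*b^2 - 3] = b*(21*b + 4)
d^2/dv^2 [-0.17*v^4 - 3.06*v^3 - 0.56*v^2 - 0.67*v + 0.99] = -2.04*v^2 - 18.36*v - 1.12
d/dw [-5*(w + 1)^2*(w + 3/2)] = 5*(-3*w - 4)*(w + 1)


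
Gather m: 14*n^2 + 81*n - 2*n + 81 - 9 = 14*n^2 + 79*n + 72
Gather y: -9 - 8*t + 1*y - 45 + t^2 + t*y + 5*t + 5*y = t^2 - 3*t + y*(t + 6) - 54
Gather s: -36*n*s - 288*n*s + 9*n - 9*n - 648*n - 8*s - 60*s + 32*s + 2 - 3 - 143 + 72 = -648*n + s*(-324*n - 36) - 72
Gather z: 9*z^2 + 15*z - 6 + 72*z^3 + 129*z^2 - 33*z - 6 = 72*z^3 + 138*z^2 - 18*z - 12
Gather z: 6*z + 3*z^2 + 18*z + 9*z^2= 12*z^2 + 24*z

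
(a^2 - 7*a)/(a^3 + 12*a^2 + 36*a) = (a - 7)/(a^2 + 12*a + 36)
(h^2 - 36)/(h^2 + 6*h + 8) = (h^2 - 36)/(h^2 + 6*h + 8)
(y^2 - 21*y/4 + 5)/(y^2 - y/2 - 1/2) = (-4*y^2 + 21*y - 20)/(2*(-2*y^2 + y + 1))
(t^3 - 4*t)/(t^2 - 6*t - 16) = t*(t - 2)/(t - 8)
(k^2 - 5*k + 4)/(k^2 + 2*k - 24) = (k - 1)/(k + 6)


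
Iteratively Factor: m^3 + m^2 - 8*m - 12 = (m - 3)*(m^2 + 4*m + 4) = (m - 3)*(m + 2)*(m + 2)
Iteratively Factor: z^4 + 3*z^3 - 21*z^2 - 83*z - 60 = (z + 4)*(z^3 - z^2 - 17*z - 15) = (z - 5)*(z + 4)*(z^2 + 4*z + 3) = (z - 5)*(z + 3)*(z + 4)*(z + 1)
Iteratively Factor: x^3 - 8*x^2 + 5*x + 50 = (x + 2)*(x^2 - 10*x + 25) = (x - 5)*(x + 2)*(x - 5)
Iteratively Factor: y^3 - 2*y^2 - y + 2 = (y - 2)*(y^2 - 1) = (y - 2)*(y + 1)*(y - 1)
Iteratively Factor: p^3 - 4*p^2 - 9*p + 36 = (p - 3)*(p^2 - p - 12) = (p - 3)*(p + 3)*(p - 4)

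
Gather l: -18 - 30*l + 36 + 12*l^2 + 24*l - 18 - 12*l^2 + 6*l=0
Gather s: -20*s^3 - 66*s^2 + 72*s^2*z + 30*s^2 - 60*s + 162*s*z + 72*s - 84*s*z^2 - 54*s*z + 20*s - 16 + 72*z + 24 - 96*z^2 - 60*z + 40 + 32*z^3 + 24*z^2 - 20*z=-20*s^3 + s^2*(72*z - 36) + s*(-84*z^2 + 108*z + 32) + 32*z^3 - 72*z^2 - 8*z + 48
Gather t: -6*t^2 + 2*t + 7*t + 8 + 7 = -6*t^2 + 9*t + 15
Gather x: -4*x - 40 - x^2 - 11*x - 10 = -x^2 - 15*x - 50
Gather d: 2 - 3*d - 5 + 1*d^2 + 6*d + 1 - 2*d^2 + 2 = -d^2 + 3*d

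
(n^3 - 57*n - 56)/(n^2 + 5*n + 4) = (n^2 - n - 56)/(n + 4)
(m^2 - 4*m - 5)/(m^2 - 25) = (m + 1)/(m + 5)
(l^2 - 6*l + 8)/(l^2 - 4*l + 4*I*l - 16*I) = (l - 2)/(l + 4*I)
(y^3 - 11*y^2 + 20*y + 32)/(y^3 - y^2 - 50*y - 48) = (y - 4)/(y + 6)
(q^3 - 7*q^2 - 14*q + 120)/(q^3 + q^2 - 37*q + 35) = (q^2 - 2*q - 24)/(q^2 + 6*q - 7)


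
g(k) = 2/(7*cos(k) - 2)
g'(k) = 14*sin(k)/(7*cos(k) - 2)^2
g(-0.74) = 0.63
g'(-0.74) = -0.94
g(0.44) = 0.46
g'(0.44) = 0.32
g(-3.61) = -0.24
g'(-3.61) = 0.09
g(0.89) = 0.83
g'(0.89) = 1.88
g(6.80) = 0.49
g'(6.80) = 0.41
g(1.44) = -1.84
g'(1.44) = 11.75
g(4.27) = -0.40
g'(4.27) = -0.51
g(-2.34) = -0.29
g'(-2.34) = -0.21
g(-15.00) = -0.27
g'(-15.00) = -0.17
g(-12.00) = 0.51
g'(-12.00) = 0.49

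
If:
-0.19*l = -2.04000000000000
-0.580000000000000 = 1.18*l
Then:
No Solution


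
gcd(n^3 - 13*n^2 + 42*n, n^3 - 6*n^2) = n^2 - 6*n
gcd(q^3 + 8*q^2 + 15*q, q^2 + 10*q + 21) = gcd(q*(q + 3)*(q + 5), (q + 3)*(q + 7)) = q + 3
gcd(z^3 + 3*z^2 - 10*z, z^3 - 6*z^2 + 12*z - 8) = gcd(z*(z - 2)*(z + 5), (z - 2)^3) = z - 2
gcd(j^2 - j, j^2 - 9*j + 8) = j - 1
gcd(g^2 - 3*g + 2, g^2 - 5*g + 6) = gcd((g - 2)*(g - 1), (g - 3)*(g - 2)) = g - 2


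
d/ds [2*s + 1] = 2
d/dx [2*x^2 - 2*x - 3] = 4*x - 2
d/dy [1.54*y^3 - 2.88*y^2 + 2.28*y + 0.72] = 4.62*y^2 - 5.76*y + 2.28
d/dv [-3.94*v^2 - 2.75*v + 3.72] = -7.88*v - 2.75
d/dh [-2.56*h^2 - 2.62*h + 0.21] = -5.12*h - 2.62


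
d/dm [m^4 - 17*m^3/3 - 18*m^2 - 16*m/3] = 4*m^3 - 17*m^2 - 36*m - 16/3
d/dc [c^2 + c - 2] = 2*c + 1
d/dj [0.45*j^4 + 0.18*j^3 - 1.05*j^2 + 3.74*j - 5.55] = 1.8*j^3 + 0.54*j^2 - 2.1*j + 3.74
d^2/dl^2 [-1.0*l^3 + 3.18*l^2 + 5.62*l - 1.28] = 6.36 - 6.0*l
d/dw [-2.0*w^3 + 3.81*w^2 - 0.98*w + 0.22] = -6.0*w^2 + 7.62*w - 0.98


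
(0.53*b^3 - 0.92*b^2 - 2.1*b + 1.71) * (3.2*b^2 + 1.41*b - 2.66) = 1.696*b^5 - 2.1967*b^4 - 9.427*b^3 + 4.9582*b^2 + 7.9971*b - 4.5486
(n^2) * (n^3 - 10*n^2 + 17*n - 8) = n^5 - 10*n^4 + 17*n^3 - 8*n^2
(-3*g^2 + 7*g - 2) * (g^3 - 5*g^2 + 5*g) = -3*g^5 + 22*g^4 - 52*g^3 + 45*g^2 - 10*g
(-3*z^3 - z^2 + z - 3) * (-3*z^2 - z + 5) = 9*z^5 + 6*z^4 - 17*z^3 + 3*z^2 + 8*z - 15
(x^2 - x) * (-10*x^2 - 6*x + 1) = -10*x^4 + 4*x^3 + 7*x^2 - x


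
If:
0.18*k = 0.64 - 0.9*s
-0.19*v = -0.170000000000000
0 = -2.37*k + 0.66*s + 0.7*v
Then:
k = 0.44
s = 0.62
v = 0.89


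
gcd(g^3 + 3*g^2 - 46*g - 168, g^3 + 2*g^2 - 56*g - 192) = g^2 + 10*g + 24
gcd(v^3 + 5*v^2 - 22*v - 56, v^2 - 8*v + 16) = v - 4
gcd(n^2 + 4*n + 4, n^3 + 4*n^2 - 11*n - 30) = n + 2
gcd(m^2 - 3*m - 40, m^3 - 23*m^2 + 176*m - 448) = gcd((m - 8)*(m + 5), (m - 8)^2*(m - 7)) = m - 8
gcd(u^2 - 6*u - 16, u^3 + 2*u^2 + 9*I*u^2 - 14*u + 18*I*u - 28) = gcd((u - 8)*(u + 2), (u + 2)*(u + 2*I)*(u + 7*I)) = u + 2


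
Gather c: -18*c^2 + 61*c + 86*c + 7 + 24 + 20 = -18*c^2 + 147*c + 51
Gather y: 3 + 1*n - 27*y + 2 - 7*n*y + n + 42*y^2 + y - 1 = 2*n + 42*y^2 + y*(-7*n - 26) + 4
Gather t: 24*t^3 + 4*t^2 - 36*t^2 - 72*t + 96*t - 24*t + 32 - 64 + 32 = 24*t^3 - 32*t^2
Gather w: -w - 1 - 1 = -w - 2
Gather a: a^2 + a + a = a^2 + 2*a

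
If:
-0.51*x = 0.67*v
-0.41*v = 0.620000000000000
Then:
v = -1.51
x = 1.99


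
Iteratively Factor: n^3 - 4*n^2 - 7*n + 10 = (n - 1)*(n^2 - 3*n - 10) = (n - 5)*(n - 1)*(n + 2)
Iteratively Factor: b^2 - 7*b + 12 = (b - 3)*(b - 4)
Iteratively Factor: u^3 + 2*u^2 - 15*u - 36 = (u - 4)*(u^2 + 6*u + 9) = (u - 4)*(u + 3)*(u + 3)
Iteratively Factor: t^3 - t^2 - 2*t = (t + 1)*(t^2 - 2*t) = t*(t + 1)*(t - 2)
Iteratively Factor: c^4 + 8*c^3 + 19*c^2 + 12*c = (c)*(c^3 + 8*c^2 + 19*c + 12) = c*(c + 3)*(c^2 + 5*c + 4) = c*(c + 1)*(c + 3)*(c + 4)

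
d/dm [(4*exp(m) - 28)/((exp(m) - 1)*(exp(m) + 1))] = 4*(-exp(2*m) + 14*exp(m) - 1)*exp(m)/(exp(4*m) - 2*exp(2*m) + 1)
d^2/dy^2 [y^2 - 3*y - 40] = 2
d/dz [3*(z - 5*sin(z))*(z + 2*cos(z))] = -3*(z - 5*sin(z))*(2*sin(z) - 1) - 3*(z + 2*cos(z))*(5*cos(z) - 1)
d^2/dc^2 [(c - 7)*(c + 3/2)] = 2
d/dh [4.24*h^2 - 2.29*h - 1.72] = 8.48*h - 2.29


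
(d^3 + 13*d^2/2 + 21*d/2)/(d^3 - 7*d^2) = (2*d^2 + 13*d + 21)/(2*d*(d - 7))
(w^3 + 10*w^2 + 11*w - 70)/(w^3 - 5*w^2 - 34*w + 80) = (w + 7)/(w - 8)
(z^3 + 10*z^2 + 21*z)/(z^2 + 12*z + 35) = z*(z + 3)/(z + 5)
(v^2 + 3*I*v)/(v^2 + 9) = v/(v - 3*I)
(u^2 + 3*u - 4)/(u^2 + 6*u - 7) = (u + 4)/(u + 7)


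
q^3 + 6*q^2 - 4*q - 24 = (q - 2)*(q + 2)*(q + 6)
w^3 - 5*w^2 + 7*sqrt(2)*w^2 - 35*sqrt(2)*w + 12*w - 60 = (w - 5)*(w + sqrt(2))*(w + 6*sqrt(2))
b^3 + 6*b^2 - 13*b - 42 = (b - 3)*(b + 2)*(b + 7)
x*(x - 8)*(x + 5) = x^3 - 3*x^2 - 40*x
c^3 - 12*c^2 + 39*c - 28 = (c - 7)*(c - 4)*(c - 1)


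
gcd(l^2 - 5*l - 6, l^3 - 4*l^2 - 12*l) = l - 6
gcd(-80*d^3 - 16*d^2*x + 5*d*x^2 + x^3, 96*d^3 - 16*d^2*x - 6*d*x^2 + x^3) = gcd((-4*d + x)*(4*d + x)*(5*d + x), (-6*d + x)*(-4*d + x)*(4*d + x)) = -16*d^2 + x^2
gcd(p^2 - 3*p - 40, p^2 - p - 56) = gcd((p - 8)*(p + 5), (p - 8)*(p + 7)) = p - 8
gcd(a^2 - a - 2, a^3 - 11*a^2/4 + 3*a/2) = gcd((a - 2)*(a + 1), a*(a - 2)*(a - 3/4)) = a - 2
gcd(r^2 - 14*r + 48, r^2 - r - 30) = r - 6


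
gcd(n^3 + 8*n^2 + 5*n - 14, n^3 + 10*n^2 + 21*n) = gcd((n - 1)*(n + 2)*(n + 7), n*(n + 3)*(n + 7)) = n + 7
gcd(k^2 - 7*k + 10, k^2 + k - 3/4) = 1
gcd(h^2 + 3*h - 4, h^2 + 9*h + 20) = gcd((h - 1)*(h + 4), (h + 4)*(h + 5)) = h + 4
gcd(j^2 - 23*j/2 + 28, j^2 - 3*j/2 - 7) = j - 7/2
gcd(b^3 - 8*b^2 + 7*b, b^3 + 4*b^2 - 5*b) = b^2 - b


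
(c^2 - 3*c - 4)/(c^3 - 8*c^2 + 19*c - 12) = (c + 1)/(c^2 - 4*c + 3)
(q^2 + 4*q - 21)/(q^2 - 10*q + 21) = (q + 7)/(q - 7)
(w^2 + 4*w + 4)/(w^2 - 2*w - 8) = (w + 2)/(w - 4)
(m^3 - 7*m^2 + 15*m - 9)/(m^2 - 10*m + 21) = (m^2 - 4*m + 3)/(m - 7)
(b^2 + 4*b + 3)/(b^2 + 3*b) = (b + 1)/b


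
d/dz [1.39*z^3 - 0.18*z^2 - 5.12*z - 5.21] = 4.17*z^2 - 0.36*z - 5.12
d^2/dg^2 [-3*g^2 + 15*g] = -6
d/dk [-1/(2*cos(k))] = -sin(k)/(2*cos(k)^2)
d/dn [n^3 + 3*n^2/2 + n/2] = 3*n^2 + 3*n + 1/2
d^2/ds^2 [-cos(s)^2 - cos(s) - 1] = cos(s) + 2*cos(2*s)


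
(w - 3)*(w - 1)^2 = w^3 - 5*w^2 + 7*w - 3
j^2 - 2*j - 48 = (j - 8)*(j + 6)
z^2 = z^2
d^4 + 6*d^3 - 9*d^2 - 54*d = d*(d - 3)*(d + 3)*(d + 6)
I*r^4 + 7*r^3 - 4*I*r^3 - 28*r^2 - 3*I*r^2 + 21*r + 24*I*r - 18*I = (r - 3)*(r - 1)*(r - 6*I)*(I*r + 1)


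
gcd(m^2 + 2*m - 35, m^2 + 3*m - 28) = m + 7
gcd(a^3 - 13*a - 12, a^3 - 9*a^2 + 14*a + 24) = a^2 - 3*a - 4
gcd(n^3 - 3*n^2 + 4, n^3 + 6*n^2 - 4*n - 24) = n - 2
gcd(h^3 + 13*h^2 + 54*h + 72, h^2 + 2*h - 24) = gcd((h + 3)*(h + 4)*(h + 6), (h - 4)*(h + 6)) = h + 6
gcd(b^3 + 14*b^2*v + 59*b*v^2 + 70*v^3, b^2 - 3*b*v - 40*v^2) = b + 5*v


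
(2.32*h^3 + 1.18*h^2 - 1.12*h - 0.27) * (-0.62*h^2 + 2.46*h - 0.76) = -1.4384*h^5 + 4.9756*h^4 + 1.834*h^3 - 3.4846*h^2 + 0.187*h + 0.2052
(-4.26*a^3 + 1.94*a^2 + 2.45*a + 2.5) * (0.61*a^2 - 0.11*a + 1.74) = -2.5986*a^5 + 1.652*a^4 - 6.1313*a^3 + 4.6311*a^2 + 3.988*a + 4.35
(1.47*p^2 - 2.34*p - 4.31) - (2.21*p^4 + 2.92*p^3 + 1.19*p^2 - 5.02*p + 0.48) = -2.21*p^4 - 2.92*p^3 + 0.28*p^2 + 2.68*p - 4.79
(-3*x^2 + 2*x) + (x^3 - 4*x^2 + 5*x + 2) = x^3 - 7*x^2 + 7*x + 2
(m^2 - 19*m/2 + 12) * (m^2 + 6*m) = m^4 - 7*m^3/2 - 45*m^2 + 72*m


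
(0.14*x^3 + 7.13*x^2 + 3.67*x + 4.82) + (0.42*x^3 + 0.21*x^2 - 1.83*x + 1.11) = 0.56*x^3 + 7.34*x^2 + 1.84*x + 5.93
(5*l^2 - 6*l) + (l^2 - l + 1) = 6*l^2 - 7*l + 1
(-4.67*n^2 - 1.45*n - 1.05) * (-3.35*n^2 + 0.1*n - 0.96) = 15.6445*n^4 + 4.3905*n^3 + 7.8557*n^2 + 1.287*n + 1.008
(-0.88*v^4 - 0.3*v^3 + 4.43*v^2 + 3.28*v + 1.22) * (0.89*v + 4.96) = -0.7832*v^5 - 4.6318*v^4 + 2.4547*v^3 + 24.892*v^2 + 17.3546*v + 6.0512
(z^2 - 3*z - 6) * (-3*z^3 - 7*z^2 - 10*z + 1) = -3*z^5 + 2*z^4 + 29*z^3 + 73*z^2 + 57*z - 6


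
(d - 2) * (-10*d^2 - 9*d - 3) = -10*d^3 + 11*d^2 + 15*d + 6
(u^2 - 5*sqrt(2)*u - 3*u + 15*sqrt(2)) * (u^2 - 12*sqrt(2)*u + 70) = u^4 - 17*sqrt(2)*u^3 - 3*u^3 + 51*sqrt(2)*u^2 + 190*u^2 - 570*u - 350*sqrt(2)*u + 1050*sqrt(2)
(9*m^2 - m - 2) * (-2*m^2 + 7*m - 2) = -18*m^4 + 65*m^3 - 21*m^2 - 12*m + 4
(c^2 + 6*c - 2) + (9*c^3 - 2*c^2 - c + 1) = 9*c^3 - c^2 + 5*c - 1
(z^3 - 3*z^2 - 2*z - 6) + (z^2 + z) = z^3 - 2*z^2 - z - 6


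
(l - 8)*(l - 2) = l^2 - 10*l + 16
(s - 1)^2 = s^2 - 2*s + 1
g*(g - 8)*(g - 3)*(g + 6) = g^4 - 5*g^3 - 42*g^2 + 144*g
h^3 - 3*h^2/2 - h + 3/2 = (h - 3/2)*(h - 1)*(h + 1)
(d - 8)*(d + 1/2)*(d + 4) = d^3 - 7*d^2/2 - 34*d - 16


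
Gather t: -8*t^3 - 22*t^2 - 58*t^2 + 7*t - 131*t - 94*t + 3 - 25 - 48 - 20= -8*t^3 - 80*t^2 - 218*t - 90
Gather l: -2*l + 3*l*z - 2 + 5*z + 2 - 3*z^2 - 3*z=l*(3*z - 2) - 3*z^2 + 2*z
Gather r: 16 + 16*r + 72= 16*r + 88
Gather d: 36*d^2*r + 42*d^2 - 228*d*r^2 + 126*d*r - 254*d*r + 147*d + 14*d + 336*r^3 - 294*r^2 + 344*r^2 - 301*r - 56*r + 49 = d^2*(36*r + 42) + d*(-228*r^2 - 128*r + 161) + 336*r^3 + 50*r^2 - 357*r + 49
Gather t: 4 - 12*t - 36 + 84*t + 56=72*t + 24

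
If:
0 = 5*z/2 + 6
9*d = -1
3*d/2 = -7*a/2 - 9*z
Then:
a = 653/105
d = -1/9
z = -12/5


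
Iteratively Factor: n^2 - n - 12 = (n + 3)*(n - 4)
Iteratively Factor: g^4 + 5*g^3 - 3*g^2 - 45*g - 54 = (g - 3)*(g^3 + 8*g^2 + 21*g + 18) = (g - 3)*(g + 3)*(g^2 + 5*g + 6) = (g - 3)*(g + 3)^2*(g + 2)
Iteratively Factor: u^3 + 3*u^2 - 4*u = (u - 1)*(u^2 + 4*u) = (u - 1)*(u + 4)*(u)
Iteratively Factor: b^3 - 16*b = (b - 4)*(b^2 + 4*b) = b*(b - 4)*(b + 4)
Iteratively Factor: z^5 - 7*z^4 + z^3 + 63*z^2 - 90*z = (z - 2)*(z^4 - 5*z^3 - 9*z^2 + 45*z) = (z - 2)*(z + 3)*(z^3 - 8*z^2 + 15*z) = z*(z - 2)*(z + 3)*(z^2 - 8*z + 15) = z*(z - 5)*(z - 2)*(z + 3)*(z - 3)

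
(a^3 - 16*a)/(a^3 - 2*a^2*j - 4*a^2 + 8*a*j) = (a + 4)/(a - 2*j)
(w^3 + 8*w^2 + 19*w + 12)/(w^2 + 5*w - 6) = (w^3 + 8*w^2 + 19*w + 12)/(w^2 + 5*w - 6)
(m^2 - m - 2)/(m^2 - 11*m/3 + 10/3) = 3*(m + 1)/(3*m - 5)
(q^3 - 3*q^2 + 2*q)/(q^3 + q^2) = (q^2 - 3*q + 2)/(q*(q + 1))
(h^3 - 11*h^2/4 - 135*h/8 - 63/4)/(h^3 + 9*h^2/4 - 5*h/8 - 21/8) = (h - 6)/(h - 1)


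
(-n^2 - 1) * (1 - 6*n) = 6*n^3 - n^2 + 6*n - 1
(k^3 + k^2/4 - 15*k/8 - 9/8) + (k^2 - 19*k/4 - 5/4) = k^3 + 5*k^2/4 - 53*k/8 - 19/8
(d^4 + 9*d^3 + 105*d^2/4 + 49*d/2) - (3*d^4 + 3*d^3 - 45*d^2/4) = -2*d^4 + 6*d^3 + 75*d^2/2 + 49*d/2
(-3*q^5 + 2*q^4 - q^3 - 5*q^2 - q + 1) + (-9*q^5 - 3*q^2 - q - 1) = -12*q^5 + 2*q^4 - q^3 - 8*q^2 - 2*q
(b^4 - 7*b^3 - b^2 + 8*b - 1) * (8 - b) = -b^5 + 15*b^4 - 55*b^3 - 16*b^2 + 65*b - 8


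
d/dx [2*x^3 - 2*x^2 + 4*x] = 6*x^2 - 4*x + 4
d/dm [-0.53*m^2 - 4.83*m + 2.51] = -1.06*m - 4.83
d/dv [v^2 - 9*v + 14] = 2*v - 9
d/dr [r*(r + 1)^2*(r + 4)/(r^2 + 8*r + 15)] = 2*(r^5 + 15*r^4 + 78*r^3 + 169*r^2 + 135*r + 30)/(r^4 + 16*r^3 + 94*r^2 + 240*r + 225)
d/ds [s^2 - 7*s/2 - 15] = 2*s - 7/2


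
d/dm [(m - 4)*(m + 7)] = 2*m + 3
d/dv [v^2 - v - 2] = 2*v - 1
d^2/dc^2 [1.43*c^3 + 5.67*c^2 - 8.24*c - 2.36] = 8.58*c + 11.34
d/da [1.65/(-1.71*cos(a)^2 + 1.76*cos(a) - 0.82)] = (2.904 - 5.643*cos(a))*sin(a)/(1.71*cos(a)^2 - 1.76*cos(a) + 0.82)^2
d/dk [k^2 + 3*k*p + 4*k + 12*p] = 2*k + 3*p + 4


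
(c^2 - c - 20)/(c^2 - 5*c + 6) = (c^2 - c - 20)/(c^2 - 5*c + 6)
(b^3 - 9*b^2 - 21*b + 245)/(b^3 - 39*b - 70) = (b - 7)/(b + 2)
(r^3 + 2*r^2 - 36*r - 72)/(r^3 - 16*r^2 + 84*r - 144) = (r^2 + 8*r + 12)/(r^2 - 10*r + 24)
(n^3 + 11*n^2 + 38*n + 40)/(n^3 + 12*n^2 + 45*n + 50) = (n + 4)/(n + 5)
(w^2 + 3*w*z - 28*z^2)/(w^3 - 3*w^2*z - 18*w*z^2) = (-w^2 - 3*w*z + 28*z^2)/(w*(-w^2 + 3*w*z + 18*z^2))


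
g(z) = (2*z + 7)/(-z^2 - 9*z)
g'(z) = (2*z + 7)*(2*z + 9)/(-z^2 - 9*z)^2 + 2/(-z^2 - 9*z)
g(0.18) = -4.45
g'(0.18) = 24.02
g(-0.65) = 1.05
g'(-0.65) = 1.86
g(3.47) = -0.32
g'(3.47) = 0.07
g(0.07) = -11.25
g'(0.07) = 158.75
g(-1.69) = 0.29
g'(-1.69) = 0.30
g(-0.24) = 3.10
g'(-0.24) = 13.52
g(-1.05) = 0.59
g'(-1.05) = 0.72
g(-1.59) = 0.32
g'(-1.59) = 0.33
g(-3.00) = 0.06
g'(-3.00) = 0.12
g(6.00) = -0.21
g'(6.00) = 0.03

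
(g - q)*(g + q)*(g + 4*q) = g^3 + 4*g^2*q - g*q^2 - 4*q^3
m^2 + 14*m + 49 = (m + 7)^2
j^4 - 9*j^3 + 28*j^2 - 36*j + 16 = (j - 4)*(j - 2)^2*(j - 1)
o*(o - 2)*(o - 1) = o^3 - 3*o^2 + 2*o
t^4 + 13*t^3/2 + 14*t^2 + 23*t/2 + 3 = (t + 1/2)*(t + 1)*(t + 2)*(t + 3)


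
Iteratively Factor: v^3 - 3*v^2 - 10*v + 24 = (v - 2)*(v^2 - v - 12) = (v - 2)*(v + 3)*(v - 4)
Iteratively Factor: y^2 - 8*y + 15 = (y - 5)*(y - 3)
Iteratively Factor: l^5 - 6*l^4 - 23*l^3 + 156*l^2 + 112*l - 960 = (l - 4)*(l^4 - 2*l^3 - 31*l^2 + 32*l + 240) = (l - 5)*(l - 4)*(l^3 + 3*l^2 - 16*l - 48) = (l - 5)*(l - 4)*(l + 4)*(l^2 - l - 12) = (l - 5)*(l - 4)*(l + 3)*(l + 4)*(l - 4)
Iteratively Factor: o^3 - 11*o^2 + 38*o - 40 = (o - 2)*(o^2 - 9*o + 20) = (o - 4)*(o - 2)*(o - 5)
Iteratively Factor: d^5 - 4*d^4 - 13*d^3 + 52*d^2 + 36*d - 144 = (d - 4)*(d^4 - 13*d^2 + 36) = (d - 4)*(d + 2)*(d^3 - 2*d^2 - 9*d + 18) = (d - 4)*(d + 2)*(d + 3)*(d^2 - 5*d + 6) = (d - 4)*(d - 3)*(d + 2)*(d + 3)*(d - 2)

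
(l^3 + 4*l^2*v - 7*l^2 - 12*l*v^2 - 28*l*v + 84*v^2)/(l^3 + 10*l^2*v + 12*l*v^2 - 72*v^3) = (l - 7)/(l + 6*v)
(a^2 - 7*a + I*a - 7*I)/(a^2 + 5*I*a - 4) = (a - 7)/(a + 4*I)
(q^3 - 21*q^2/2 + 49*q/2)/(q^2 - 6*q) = (2*q^2 - 21*q + 49)/(2*(q - 6))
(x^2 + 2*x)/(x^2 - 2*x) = (x + 2)/(x - 2)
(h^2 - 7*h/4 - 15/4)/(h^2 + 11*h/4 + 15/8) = 2*(h - 3)/(2*h + 3)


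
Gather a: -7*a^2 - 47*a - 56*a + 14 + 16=-7*a^2 - 103*a + 30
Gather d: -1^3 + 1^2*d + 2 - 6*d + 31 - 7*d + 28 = 60 - 12*d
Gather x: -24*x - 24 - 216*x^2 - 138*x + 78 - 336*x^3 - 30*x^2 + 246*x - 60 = -336*x^3 - 246*x^2 + 84*x - 6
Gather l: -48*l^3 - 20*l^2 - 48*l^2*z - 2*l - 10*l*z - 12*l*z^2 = -48*l^3 + l^2*(-48*z - 20) + l*(-12*z^2 - 10*z - 2)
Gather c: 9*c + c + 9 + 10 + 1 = 10*c + 20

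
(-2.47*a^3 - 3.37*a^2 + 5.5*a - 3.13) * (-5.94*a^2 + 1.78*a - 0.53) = 14.6718*a^5 + 15.6212*a^4 - 37.3595*a^3 + 30.1683*a^2 - 8.4864*a + 1.6589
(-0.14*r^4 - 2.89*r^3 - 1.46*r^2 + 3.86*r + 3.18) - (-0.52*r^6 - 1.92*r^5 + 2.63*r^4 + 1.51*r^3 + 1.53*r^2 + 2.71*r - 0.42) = 0.52*r^6 + 1.92*r^5 - 2.77*r^4 - 4.4*r^3 - 2.99*r^2 + 1.15*r + 3.6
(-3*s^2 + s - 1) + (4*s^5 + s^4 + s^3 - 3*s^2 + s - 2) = 4*s^5 + s^4 + s^3 - 6*s^2 + 2*s - 3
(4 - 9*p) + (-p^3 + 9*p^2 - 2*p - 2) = -p^3 + 9*p^2 - 11*p + 2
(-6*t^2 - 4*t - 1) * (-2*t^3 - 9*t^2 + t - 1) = 12*t^5 + 62*t^4 + 32*t^3 + 11*t^2 + 3*t + 1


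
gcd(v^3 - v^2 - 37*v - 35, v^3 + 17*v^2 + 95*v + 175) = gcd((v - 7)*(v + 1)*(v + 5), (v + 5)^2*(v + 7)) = v + 5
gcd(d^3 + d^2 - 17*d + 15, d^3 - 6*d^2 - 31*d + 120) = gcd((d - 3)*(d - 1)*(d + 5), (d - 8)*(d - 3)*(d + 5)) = d^2 + 2*d - 15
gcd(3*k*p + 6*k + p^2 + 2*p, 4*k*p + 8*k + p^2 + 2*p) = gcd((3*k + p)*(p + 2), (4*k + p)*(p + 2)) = p + 2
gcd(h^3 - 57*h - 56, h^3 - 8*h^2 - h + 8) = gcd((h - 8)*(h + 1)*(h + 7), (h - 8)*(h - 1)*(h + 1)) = h^2 - 7*h - 8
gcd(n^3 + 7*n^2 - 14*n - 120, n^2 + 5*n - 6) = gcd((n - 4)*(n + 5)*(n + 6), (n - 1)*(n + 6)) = n + 6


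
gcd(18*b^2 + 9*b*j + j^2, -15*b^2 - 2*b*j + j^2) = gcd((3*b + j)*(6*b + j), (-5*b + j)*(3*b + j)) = 3*b + j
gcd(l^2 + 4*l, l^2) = l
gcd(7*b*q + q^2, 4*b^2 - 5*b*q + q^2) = 1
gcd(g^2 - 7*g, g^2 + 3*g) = g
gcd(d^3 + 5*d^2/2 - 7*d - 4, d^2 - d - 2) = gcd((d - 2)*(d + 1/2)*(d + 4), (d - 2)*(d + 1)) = d - 2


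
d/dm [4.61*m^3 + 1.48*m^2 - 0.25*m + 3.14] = 13.83*m^2 + 2.96*m - 0.25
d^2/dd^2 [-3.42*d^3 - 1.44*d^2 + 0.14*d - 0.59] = -20.52*d - 2.88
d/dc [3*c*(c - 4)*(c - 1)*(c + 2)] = 12*c^3 - 27*c^2 - 36*c + 24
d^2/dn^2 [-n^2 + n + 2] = -2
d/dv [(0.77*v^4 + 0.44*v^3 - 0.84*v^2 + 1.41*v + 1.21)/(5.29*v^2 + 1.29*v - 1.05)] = (8.1466*v^5 + 5.3075*v^4 - 2.0988*v^3 - 9.9285*v^2 - 11.0378*v - 3.0414)/(27.9841*v^4 + 13.6482*v^3 - 9.4449*v^2 - 2.709*v + 1.1025)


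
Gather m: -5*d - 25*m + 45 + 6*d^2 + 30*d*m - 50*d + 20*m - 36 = 6*d^2 - 55*d + m*(30*d - 5) + 9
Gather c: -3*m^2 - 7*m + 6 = -3*m^2 - 7*m + 6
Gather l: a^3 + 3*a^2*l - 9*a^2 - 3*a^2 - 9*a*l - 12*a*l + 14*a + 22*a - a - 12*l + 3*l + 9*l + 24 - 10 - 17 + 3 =a^3 - 12*a^2 + 35*a + l*(3*a^2 - 21*a)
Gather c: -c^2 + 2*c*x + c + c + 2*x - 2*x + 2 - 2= -c^2 + c*(2*x + 2)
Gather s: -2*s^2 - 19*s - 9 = -2*s^2 - 19*s - 9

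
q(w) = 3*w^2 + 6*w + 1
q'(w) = 6*w + 6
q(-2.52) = 4.93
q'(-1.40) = -2.40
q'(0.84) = 11.04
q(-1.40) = -1.52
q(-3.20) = 12.52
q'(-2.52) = -9.12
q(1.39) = 15.14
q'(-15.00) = -84.00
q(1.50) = 16.75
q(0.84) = 8.16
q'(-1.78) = -4.68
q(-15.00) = 586.00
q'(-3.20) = -13.20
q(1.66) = 19.23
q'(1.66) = 15.96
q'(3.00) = 24.00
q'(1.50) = 15.00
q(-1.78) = -0.17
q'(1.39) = 14.34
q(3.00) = 46.00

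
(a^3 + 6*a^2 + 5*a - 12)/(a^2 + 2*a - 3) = a + 4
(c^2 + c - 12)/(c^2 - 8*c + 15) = (c + 4)/(c - 5)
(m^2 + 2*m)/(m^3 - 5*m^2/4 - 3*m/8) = 8*(m + 2)/(8*m^2 - 10*m - 3)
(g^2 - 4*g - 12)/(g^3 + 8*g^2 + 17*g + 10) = (g - 6)/(g^2 + 6*g + 5)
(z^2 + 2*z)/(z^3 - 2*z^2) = (z + 2)/(z*(z - 2))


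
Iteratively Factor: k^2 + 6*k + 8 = (k + 2)*(k + 4)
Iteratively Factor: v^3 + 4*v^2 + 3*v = (v)*(v^2 + 4*v + 3) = v*(v + 1)*(v + 3)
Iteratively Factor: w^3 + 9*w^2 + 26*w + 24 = (w + 2)*(w^2 + 7*w + 12) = (w + 2)*(w + 3)*(w + 4)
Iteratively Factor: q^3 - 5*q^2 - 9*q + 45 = (q - 3)*(q^2 - 2*q - 15) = (q - 3)*(q + 3)*(q - 5)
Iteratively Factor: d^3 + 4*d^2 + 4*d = (d)*(d^2 + 4*d + 4) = d*(d + 2)*(d + 2)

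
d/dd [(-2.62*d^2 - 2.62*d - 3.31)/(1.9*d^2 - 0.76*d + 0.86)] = (6.9692*d^2 + 8.0716*d - 4.7688)/(3.61*d^4 - 2.888*d^3 + 3.8456*d^2 - 1.3072*d + 0.7396)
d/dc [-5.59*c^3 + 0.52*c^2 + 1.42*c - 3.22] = -16.77*c^2 + 1.04*c + 1.42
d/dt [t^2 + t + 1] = 2*t + 1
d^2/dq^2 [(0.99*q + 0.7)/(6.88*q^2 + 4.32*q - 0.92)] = ((0.99*q + 0.7)*(13.76*q + 4.32)*(27.52*q + 8.64) - (40.8672*q + 18.1856)*(6.88*q^2 + 4.32*q - 0.92))/(6.88*q^2 + 4.32*q - 0.92)^3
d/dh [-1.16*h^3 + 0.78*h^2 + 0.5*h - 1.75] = -3.48*h^2 + 1.56*h + 0.5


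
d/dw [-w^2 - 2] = -2*w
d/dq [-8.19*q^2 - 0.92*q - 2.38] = -16.38*q - 0.92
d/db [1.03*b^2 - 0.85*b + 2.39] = 2.06*b - 0.85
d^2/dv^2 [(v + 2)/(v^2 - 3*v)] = 2*(v*(1 - 3*v)*(v - 3) + (v + 2)*(2*v - 3)^2)/(v^3*(v - 3)^3)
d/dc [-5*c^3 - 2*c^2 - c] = -15*c^2 - 4*c - 1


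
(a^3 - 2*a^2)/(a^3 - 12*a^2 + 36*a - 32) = a^2/(a^2 - 10*a + 16)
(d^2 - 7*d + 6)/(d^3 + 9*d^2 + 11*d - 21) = (d - 6)/(d^2 + 10*d + 21)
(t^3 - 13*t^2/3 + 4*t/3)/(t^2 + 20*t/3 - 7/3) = t*(t - 4)/(t + 7)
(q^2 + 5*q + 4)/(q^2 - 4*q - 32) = (q + 1)/(q - 8)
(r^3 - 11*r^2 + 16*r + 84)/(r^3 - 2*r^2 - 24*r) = (r^2 - 5*r - 14)/(r*(r + 4))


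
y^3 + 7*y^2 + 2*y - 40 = (y - 2)*(y + 4)*(y + 5)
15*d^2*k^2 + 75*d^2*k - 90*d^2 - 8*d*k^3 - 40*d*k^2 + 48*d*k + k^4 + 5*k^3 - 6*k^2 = (-5*d + k)*(-3*d + k)*(k - 1)*(k + 6)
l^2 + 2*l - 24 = (l - 4)*(l + 6)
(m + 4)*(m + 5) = m^2 + 9*m + 20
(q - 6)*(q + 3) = q^2 - 3*q - 18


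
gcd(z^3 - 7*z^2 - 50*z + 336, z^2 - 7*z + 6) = z - 6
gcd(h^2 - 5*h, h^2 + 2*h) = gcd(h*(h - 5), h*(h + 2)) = h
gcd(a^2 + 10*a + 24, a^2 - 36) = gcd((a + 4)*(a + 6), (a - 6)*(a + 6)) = a + 6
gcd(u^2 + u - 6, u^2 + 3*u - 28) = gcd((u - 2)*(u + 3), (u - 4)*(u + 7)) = 1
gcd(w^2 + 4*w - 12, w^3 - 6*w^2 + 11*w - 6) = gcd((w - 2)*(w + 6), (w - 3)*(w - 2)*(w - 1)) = w - 2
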